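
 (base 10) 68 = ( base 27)2E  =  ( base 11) 62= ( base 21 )35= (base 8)104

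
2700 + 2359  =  5059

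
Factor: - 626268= - 2^2*3^1*52189^1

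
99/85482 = 11/9498 = 0.00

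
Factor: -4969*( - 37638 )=2^1*3^3*17^1*41^1*4969^1 = 187023222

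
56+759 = 815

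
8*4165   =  33320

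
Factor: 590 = 2^1 * 5^1*59^1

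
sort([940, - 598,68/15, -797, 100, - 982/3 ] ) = [ - 797, - 598  ,-982/3, 68/15,100, 940]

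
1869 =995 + 874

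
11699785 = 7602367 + 4097418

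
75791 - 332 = 75459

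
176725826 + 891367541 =1068093367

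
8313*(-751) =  -6243063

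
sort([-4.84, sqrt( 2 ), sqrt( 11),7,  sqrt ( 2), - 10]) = [ - 10,-4.84,  sqrt( 2),  sqrt(2),sqrt(11),7]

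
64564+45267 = 109831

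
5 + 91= 96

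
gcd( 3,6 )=3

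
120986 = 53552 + 67434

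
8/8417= 8/8417 = 0.00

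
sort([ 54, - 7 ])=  [ - 7 , 54 ]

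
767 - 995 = -228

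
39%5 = 4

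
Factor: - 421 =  - 421^1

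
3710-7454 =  - 3744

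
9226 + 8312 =17538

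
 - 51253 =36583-87836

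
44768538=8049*5562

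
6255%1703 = 1146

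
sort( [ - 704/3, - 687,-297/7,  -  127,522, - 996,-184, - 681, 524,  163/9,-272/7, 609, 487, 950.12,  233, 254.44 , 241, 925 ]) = [ - 996, - 687, - 681,-704/3 , - 184,  -  127, - 297/7,-272/7 , 163/9, 233,241,  254.44 , 487,522, 524, 609, 925  ,  950.12] 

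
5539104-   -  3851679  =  9390783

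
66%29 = 8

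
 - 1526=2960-4486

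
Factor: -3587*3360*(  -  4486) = 54066707520 = 2^6*3^1*5^1*7^1*17^1*211^1  *2243^1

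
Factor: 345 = 3^1 * 5^1 * 23^1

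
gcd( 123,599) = 1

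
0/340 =0 = 0.00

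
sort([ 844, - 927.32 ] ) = [  -  927.32,844]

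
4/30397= 4/30397 = 0.00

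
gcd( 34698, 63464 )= 2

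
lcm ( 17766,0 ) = 0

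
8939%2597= 1148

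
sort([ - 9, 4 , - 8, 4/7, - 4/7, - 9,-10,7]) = [ - 10, - 9,  -  9, - 8, - 4/7,4/7,4,7 ]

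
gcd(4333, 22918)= 7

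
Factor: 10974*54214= 594944436 = 2^2*3^1*31^1*59^1*27107^1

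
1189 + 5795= 6984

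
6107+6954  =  13061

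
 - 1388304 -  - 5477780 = 4089476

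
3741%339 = 12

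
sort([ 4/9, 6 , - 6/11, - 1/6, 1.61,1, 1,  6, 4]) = [ - 6/11, - 1/6, 4/9,1, 1, 1.61,4,6, 6 ]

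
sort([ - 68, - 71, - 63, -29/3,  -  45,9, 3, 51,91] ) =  [ - 71, - 68, - 63, - 45, - 29/3,3,  9,51,91 ]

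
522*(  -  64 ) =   -  33408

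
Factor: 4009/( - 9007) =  -19^1*211^1*9007^( - 1 )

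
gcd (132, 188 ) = 4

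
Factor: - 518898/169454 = -3^1*193^ ( - 1)*197^1 = - 591/193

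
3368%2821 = 547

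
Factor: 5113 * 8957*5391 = 3^2*13^2 * 53^1 *599^1 *5113^1 = 246892387131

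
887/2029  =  887/2029  =  0.44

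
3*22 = 66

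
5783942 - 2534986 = 3248956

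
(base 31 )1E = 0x2d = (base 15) 30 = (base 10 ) 45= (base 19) 27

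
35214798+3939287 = 39154085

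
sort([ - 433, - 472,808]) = [ - 472, - 433 , 808] 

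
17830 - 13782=4048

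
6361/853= 7 + 390/853 = 7.46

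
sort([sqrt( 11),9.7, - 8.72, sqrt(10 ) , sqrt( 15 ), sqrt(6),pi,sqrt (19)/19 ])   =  [ - 8.72,sqrt( 19 ) /19, sqrt( 6), pi,sqrt( 10 ),sqrt(11 ),sqrt( 15)  ,  9.7 ]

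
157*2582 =405374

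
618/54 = 103/9  =  11.44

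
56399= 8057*7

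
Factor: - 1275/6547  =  -3^1*5^2*17^1 * 6547^(  -  1)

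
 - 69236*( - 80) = 5538880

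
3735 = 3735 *1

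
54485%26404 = 1677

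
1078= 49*22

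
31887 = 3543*9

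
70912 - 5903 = 65009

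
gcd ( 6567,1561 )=1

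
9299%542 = 85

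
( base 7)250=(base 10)133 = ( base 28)4l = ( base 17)7E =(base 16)85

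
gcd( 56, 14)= 14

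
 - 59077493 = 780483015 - 839560508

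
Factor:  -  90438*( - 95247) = 2^1*3^3*19^1*557^1*15073^1=8613948186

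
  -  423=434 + -857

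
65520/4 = 16380 =16380.00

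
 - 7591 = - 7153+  - 438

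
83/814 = 83/814 = 0.10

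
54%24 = 6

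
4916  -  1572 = 3344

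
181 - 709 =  - 528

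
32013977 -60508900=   -28494923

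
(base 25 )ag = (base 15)12b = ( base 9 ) 325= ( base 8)412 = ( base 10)266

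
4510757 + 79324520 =83835277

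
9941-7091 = 2850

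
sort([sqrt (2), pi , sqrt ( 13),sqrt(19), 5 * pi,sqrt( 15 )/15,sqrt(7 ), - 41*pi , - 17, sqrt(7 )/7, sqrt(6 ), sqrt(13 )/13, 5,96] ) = [ - 41*pi, - 17,  sqrt(15)/15,  sqrt (13)/13, sqrt(7 )/7,sqrt( 2)  ,  sqrt(6 ), sqrt( 7 ), pi, sqrt( 13),sqrt( 19), 5, 5 * pi, 96]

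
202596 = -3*(-67532) 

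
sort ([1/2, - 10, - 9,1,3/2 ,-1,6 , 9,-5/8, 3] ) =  [ - 10, - 9, - 1 , - 5/8, 1/2, 1, 3/2 , 3, 6, 9 ] 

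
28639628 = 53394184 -24754556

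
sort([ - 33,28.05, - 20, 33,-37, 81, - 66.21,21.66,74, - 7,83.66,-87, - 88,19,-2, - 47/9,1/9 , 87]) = [ - 88, - 87, - 66.21, - 37, - 33, - 20,-7,-47/9, - 2,1/9,19,21.66,28.05,33, 74 , 81, 83.66, 87] 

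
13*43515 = 565695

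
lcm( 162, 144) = 1296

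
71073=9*7897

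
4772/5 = 4772/5 = 954.40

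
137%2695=137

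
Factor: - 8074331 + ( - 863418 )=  - 8937749 = -211^1*42359^1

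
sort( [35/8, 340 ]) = [35/8 , 340 ]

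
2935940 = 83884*35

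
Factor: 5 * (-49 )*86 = -2^1 *5^1*7^2*43^1 = - 21070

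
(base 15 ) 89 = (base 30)49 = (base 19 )6f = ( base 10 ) 129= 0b10000001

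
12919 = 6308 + 6611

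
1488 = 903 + 585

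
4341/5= 4341/5 = 868.20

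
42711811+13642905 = 56354716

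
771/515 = 771/515 = 1.50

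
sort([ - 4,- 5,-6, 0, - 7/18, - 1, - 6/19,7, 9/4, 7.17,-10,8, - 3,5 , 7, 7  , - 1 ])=[- 10, - 6,  -  5,  -  4, - 3, - 1,-1, - 7/18,-6/19, 0,9/4,5, 7,7, 7, 7.17, 8 ]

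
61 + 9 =70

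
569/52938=569/52938 = 0.01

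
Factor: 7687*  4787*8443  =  4787^1*7687^1*8443^1 = 310682719367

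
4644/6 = 774 = 774.00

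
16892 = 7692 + 9200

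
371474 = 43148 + 328326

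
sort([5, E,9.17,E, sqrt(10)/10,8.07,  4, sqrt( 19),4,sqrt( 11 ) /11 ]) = [sqrt( 11)/11, sqrt(10)/10,  E , E,4, 4,sqrt(19), 5, 8.07,9.17] 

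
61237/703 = 87 + 4/37 = 87.11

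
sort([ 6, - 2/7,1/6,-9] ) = [ - 9,-2/7,1/6,6]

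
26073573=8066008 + 18007565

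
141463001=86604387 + 54858614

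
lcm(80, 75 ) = 1200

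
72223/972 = 74 + 295/972 =74.30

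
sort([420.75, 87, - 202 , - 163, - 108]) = [ - 202, - 163,  -  108, 87 , 420.75]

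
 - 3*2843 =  - 8529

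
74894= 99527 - 24633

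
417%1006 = 417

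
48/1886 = 24/943 = 0.03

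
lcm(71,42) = 2982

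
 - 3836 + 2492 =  - 1344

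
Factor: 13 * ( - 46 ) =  - 598 = - 2^1*13^1*23^1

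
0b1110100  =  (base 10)116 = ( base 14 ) 84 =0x74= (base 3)11022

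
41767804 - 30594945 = 11172859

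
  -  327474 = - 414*791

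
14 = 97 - 83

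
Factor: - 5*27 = - 3^3*5^1=- 135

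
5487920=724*7580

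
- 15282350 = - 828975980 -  - 813693630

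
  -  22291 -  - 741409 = 719118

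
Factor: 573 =3^1 * 191^1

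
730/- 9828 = -365/4914 = - 0.07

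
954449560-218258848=736190712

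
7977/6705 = 1 +424/2235= 1.19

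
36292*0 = 0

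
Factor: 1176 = 2^3*3^1*7^2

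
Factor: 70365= 3^1 *5^1*4691^1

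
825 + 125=950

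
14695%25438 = 14695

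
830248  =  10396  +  819852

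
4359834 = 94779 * 46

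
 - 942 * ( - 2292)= 2159064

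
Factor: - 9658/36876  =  -2^(- 1 )*3^( - 1 )*7^( - 1)*11^1 = - 11/42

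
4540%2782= 1758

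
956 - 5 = 951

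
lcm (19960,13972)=139720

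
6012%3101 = 2911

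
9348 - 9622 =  - 274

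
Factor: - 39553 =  - 37^1*1069^1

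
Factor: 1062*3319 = 2^1 * 3^2*59^1*3319^1 = 3524778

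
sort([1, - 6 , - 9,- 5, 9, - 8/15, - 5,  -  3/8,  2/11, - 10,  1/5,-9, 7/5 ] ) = [ - 10 ,-9,-9, - 6, - 5, - 5, - 8/15, - 3/8, 2/11, 1/5,1, 7/5,9] 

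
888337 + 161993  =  1050330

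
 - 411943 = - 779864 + 367921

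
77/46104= 77/46104 = 0.00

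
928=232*4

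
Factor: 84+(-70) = 2^1*7^1 = 14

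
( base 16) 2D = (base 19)27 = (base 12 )39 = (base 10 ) 45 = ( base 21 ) 23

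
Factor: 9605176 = 2^3*7^2*107^1*229^1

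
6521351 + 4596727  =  11118078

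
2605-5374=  - 2769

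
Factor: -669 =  - 3^1*223^1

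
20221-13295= 6926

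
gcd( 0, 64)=64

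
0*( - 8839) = 0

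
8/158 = 4/79 = 0.05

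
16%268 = 16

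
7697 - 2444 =5253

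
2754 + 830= 3584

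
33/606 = 11/202 = 0.05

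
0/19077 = 0 = 0.00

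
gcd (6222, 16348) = 122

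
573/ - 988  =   - 1 + 415/988 = -0.58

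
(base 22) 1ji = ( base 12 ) 648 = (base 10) 920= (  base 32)so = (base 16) 398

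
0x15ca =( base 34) 4S2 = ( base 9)7577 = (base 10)5578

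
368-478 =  - 110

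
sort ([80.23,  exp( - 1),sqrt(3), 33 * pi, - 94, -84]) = [-94, - 84 , exp ( - 1),sqrt( 3), 80.23,33*pi] 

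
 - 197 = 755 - 952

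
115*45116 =5188340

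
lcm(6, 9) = 18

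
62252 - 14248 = 48004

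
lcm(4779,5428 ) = 439668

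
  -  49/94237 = - 49/94237   =  - 0.00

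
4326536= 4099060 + 227476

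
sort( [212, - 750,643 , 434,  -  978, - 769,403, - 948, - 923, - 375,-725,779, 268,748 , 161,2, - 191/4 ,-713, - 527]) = [-978, - 948  ,  -  923 , - 769, - 750,- 725,-713,-527, - 375, - 191/4,2, 161,212,  268,403,434,643,748, 779 ]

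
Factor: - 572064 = -2^5*3^1*59^1  *  101^1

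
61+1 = 62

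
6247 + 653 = 6900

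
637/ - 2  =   - 319 + 1/2=- 318.50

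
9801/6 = 3267/2 =1633.50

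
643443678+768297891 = 1411741569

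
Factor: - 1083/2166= - 2^ ( - 1 ) = -1/2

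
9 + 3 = 12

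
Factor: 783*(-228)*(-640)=2^9*3^4*5^1 * 19^1*29^1 = 114255360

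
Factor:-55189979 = - 13^1 *257^1*16519^1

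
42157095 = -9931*(-4245) 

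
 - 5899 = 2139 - 8038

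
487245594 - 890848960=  - 403603366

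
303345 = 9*33705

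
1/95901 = 1/95901 = 0.00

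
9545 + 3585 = 13130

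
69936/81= 23312/27=863.41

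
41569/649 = 64 + 3/59 = 64.05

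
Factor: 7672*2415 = 18527880 =2^3 * 3^1*5^1*7^2 * 23^1*137^1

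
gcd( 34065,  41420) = 5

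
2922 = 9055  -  6133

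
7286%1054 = 962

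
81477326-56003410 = 25473916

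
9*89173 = 802557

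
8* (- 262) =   -  2096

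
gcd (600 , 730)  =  10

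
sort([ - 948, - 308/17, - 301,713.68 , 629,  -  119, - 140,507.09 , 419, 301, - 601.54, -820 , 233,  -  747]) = [ - 948, - 820, - 747, - 601.54, - 301, - 140, - 119,-308/17,233, 301, 419,507.09,629, 713.68 ] 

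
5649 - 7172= - 1523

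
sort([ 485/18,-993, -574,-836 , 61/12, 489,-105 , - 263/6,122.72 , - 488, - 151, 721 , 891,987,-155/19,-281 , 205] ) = [ - 993,-836, - 574, - 488,-281,- 151,-105,-263/6,- 155/19,61/12,485/18,122.72 , 205, 489, 721,891,987]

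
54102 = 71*762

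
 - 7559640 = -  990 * 7636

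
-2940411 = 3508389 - 6448800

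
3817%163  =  68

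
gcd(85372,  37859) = 1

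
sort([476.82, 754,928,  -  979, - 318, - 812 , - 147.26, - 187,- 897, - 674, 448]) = [ - 979, - 897,-812, - 674 , - 318, - 187, - 147.26, 448,476.82, 754,  928] 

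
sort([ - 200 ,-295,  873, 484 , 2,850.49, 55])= [ - 295,  -  200,2,  55 , 484,850.49 , 873 ] 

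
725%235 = 20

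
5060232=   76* 66582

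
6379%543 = 406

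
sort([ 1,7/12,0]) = [ 0,7/12 , 1]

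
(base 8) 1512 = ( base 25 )18H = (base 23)1de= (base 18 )2AE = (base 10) 842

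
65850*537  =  35361450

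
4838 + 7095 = 11933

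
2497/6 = 2497/6 = 416.17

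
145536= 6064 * 24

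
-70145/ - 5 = 14029/1 = 14029.00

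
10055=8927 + 1128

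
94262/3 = 94262/3 =31420.67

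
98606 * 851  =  83913706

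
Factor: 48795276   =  2^2*3^1*4066273^1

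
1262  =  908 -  - 354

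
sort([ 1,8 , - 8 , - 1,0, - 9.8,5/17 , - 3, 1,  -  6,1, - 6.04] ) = [ - 9.8, - 8 , - 6.04, - 6,  -  3 ,  -  1,0,5/17, 1, 1, 1,8]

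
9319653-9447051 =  -127398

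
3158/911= 3158/911 = 3.47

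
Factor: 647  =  647^1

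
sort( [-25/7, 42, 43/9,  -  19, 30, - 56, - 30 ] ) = [ - 56, - 30, - 19, - 25/7, 43/9, 30, 42]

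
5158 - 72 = 5086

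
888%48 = 24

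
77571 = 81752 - 4181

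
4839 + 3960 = 8799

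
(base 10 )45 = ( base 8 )55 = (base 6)113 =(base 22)21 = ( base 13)36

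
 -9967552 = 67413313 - 77380865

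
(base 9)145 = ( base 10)122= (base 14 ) 8a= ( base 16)7a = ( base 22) 5c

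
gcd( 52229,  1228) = 1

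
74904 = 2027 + 72877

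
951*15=14265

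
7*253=1771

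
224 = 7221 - 6997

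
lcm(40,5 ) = 40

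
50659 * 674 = 34144166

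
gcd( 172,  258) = 86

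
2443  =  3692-1249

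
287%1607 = 287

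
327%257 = 70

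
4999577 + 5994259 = 10993836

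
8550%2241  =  1827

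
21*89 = 1869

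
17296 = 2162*8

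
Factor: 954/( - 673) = -2^1 * 3^2*53^1*673^(-1) 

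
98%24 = 2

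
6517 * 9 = 58653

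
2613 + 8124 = 10737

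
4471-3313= 1158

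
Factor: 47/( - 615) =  - 3^(- 1)*5^( - 1)*41^( - 1) * 47^1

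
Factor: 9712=2^4*607^1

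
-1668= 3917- 5585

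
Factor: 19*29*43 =19^1*29^1*43^1  =  23693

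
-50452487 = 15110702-65563189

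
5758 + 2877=8635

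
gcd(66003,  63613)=1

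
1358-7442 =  - 6084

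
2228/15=2228/15 = 148.53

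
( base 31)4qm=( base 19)CHH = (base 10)4672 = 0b1001001000000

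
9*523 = 4707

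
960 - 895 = 65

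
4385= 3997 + 388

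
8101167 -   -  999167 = 9100334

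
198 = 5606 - 5408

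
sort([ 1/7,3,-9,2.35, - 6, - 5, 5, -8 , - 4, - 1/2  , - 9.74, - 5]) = [-9.74, - 9,-8,  -  6, - 5,-5, - 4, - 1/2,1/7,2.35, 3, 5]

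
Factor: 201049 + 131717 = 2^1*3^2*7^1*19^1*139^1 = 332766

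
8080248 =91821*88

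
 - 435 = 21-456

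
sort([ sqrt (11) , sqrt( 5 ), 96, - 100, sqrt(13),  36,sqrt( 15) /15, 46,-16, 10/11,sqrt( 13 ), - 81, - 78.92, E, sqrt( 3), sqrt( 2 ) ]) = [ - 100, - 81, - 78.92,- 16, sqrt( 15)/15,10/11,sqrt (2 ),sqrt(3) , sqrt( 5 ),E , sqrt(11), sqrt( 13), sqrt (13), 36, 46, 96] 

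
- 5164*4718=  - 24363752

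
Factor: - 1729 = -7^1*13^1*19^1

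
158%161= 158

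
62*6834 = 423708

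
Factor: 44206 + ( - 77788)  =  -2^1*3^1*29^1*193^1= -33582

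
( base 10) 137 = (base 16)89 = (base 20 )6h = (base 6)345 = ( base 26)57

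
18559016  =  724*25634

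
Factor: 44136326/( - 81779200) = - 2^(-8 )*5^(-2)*13^1*6389^(-1 ) * 1697551^1 = -22068163/40889600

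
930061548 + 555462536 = 1485524084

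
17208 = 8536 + 8672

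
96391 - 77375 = 19016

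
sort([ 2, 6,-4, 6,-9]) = [ - 9, -4,2 , 6,  6] 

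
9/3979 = 9/3979 = 0.00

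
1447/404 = 1447/404 = 3.58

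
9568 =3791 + 5777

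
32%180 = 32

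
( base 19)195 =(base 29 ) if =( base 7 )1365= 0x219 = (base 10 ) 537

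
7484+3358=10842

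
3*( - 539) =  - 1617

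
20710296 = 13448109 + 7262187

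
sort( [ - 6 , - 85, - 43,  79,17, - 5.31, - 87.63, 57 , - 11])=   [ - 87.63, - 85, - 43,-11, - 6, - 5.31, 17, 57,  79]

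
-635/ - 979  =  635/979= 0.65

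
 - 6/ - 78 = 1/13= 0.08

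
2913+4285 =7198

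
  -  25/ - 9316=25/9316 = 0.00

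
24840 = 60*414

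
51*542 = 27642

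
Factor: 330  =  2^1*3^1*5^1*11^1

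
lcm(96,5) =480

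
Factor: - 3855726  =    -  2^1 * 3^2 * 7^1*71^1 * 431^1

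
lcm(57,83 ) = 4731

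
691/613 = 691/613 = 1.13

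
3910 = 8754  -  4844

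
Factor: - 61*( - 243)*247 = 3661281= 3^5*13^1 * 19^1 * 61^1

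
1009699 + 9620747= 10630446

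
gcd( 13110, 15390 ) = 570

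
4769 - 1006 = 3763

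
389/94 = 389/94= 4.14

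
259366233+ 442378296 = 701744529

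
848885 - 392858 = 456027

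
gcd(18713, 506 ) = 1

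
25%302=25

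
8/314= 4/157  =  0.03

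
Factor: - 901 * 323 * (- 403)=13^1*17^2*19^1*31^1*53^1  =  117282269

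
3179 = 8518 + -5339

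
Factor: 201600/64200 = 336/107 = 2^4*3^1* 7^1*107^( - 1)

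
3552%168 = 24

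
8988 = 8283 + 705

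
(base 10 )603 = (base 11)4a9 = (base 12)423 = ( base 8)1133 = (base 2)1001011011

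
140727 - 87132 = 53595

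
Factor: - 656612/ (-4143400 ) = 2^( - 1)*5^(- 2 )*11^1*14923^1*20717^( - 1 ) = 164153/1035850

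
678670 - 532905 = 145765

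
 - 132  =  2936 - 3068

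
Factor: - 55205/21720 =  - 2^(  -  3)*3^( - 1)*61^1 = - 61/24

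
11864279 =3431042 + 8433237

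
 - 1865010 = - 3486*535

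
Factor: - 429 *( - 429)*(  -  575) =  - 105823575 = - 3^2 * 5^2 * 11^2*13^2 * 23^1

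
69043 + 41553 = 110596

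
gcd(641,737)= 1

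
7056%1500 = 1056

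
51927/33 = 17309/11  =  1573.55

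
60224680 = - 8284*( - 7270) 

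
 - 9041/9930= - 1 + 889/9930 = - 0.91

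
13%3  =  1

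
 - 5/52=-1 + 47/52=- 0.10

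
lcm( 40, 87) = 3480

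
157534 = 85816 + 71718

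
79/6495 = 79/6495 = 0.01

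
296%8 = 0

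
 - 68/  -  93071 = 68/93071 = 0.00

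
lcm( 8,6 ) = 24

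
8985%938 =543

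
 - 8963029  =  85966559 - 94929588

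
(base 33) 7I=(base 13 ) 162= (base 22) B7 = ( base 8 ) 371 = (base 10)249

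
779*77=59983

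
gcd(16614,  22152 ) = 5538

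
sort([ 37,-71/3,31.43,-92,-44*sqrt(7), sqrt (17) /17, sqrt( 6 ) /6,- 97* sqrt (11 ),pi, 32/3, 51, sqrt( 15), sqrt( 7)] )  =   [ - 97 * sqrt (11), - 44*sqrt(7 ),-92, - 71/3,sqrt( 17 ) /17,sqrt( 6) /6, sqrt( 7), pi, sqrt(15), 32/3 , 31.43,  37, 51]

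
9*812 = 7308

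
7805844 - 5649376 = 2156468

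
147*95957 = 14105679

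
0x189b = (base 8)14233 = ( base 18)117H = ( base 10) 6299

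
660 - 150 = 510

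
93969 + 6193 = 100162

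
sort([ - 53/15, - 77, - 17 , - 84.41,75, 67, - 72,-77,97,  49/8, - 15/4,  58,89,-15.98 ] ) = [-84.41,  -  77, -77 , - 72, -17, - 15.98, -15/4, - 53/15, 49/8,58 , 67,75,89 , 97] 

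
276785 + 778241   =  1055026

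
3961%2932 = 1029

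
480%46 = 20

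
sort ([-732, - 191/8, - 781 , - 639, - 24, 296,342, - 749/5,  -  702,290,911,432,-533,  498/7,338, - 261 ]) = [ - 781, - 732, -702, - 639, - 533, - 261, - 749/5, - 24, - 191/8,498/7,  290,296,338,  342,432,911]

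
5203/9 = 5203/9 = 578.11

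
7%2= 1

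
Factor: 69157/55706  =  2^ ( - 1)*7^( - 1)* 11^1 * 23^(-1) * 173^(-1)*6287^1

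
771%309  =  153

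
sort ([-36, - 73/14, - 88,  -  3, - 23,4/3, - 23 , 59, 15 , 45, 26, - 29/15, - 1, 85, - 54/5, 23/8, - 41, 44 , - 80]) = [  -  88, - 80, - 41, - 36, - 23, - 23, - 54/5, -73/14, - 3,-29/15, - 1, 4/3,23/8, 15, 26,44, 45, 59,85 ]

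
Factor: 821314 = 2^1*  13^1*31^1*1019^1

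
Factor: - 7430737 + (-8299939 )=  -  2^2*13^1*302513^1=- 15730676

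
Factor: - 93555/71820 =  - 2^ (-2 ) * 3^2 * 11^1*19^ (-1) = -  99/76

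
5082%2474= 134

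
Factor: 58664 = 2^3*7333^1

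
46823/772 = 60+503/772 = 60.65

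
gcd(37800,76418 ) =2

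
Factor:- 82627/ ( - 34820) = 2^( - 2) * 5^(- 1) *53^1*1559^1*1741^( - 1) 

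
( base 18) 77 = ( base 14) 97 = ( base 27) 4p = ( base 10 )133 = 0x85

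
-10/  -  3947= 10/3947 = 0.00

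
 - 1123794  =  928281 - 2052075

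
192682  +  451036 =643718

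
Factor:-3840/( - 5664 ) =2^3*5^1*59^( - 1) = 40/59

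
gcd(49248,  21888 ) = 5472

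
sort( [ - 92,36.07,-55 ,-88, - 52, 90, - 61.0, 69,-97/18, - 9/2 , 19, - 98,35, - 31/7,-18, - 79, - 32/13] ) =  [-98, - 92, - 88, - 79, - 61.0, - 55, - 52, - 18, - 97/18,-9/2, - 31/7, - 32/13,19,35, 36.07, 69, 90]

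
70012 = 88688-18676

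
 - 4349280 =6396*( - 680)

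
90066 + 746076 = 836142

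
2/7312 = 1/3656 = 0.00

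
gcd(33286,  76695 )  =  1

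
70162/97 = 70162/97 = 723.32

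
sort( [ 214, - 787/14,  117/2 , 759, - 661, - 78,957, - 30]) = [ - 661,-78 , - 787/14, - 30, 117/2 , 214, 759,  957]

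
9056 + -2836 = 6220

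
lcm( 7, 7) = 7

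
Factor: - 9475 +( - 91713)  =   - 101188= - 2^2*41^1*617^1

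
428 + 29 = 457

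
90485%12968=12677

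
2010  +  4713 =6723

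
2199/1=2199 =2199.00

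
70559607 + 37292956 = 107852563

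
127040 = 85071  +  41969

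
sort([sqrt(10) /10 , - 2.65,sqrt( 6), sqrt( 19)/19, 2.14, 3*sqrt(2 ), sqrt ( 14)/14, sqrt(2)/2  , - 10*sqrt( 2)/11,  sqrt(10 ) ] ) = [ - 2.65, - 10*sqrt( 2)/11,sqrt(19)/19 , sqrt( 14)/14, sqrt( 10 )/10,sqrt (2)/2, 2.14,  sqrt( 6 ), sqrt( 10 ), 3*sqrt ( 2)]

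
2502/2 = 1251 = 1251.00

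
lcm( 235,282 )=1410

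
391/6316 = 391/6316 =0.06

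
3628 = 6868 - 3240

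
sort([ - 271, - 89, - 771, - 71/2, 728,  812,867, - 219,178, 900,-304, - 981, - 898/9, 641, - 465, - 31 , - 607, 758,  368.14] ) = [ - 981,  -  771, - 607, - 465,-304, - 271, - 219, - 898/9, - 89, - 71/2, - 31,178,368.14,641,728,758,812, 867  ,  900]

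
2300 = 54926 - 52626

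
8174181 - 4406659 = 3767522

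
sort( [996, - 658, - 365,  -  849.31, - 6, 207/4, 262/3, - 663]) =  [ - 849.31 ,- 663, - 658, - 365, - 6,207/4,  262/3,996]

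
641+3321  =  3962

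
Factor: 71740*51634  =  3704223160 =2^3 * 5^1*11^1*17^1*211^1*2347^1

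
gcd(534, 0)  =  534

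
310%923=310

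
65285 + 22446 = 87731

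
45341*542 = 24574822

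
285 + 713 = 998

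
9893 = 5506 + 4387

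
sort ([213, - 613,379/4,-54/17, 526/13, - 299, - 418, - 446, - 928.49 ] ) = [ - 928.49, - 613, - 446, - 418, - 299, - 54/17,526/13,  379/4,213]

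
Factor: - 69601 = -7^1*61^1*163^1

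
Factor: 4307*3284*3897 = 55119900636 = 2^2*3^2*59^1*73^1*433^1*821^1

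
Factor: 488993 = 488993^1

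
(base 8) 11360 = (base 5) 123343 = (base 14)1AA4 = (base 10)4848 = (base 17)gd3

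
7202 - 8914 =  - 1712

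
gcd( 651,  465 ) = 93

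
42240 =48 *880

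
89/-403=-1+314/403 = - 0.22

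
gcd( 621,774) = 9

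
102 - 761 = - 659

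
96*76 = 7296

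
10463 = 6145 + 4318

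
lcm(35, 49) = 245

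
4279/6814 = 4279/6814 = 0.63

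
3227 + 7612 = 10839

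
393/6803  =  393/6803 = 0.06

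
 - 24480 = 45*( - 544)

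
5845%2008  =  1829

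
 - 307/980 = -307/980= - 0.31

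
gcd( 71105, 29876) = 1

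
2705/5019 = 2705/5019 = 0.54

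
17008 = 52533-35525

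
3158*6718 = 21215444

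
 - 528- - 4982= 4454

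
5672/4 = 1418=1418.00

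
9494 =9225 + 269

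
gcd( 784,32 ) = 16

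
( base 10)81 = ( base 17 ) 4d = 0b1010001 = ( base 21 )3I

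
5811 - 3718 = 2093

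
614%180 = 74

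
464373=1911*243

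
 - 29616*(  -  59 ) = 1747344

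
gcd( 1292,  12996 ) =76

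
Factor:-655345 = - 5^1*53^1 * 2473^1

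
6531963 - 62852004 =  - 56320041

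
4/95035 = 4/95035 = 0.00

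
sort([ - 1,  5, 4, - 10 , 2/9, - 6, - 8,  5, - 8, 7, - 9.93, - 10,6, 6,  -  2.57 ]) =[ - 10, - 10, - 9.93,-8,  -  8, - 6,  -  2.57, - 1, 2/9,4, 5,5, 6, 6,  7]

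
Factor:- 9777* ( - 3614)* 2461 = 2^1 *3^1*13^1 * 23^1*107^1*139^1 * 3259^1  =  86957165958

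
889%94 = 43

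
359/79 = 359/79 = 4.54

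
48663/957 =16221/319  =  50.85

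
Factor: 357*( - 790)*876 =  - 247058280 = - 2^3 * 3^2*5^1*7^1*17^1*73^1*79^1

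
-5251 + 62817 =57566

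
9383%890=483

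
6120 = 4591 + 1529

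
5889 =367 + 5522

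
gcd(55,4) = 1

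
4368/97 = 4368/97 = 45.03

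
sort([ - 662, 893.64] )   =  [ - 662,893.64]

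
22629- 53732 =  - 31103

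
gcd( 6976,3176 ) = 8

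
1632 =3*544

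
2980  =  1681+1299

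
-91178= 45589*( - 2) 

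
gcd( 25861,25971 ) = 11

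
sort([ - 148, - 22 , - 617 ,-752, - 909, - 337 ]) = [ - 909, - 752, - 617, - 337, - 148, - 22]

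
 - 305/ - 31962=305/31962= 0.01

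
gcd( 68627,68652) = 1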